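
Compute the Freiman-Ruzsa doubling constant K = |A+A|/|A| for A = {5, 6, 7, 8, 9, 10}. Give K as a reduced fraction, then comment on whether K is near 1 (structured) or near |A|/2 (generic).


|A| = 6.
Compute A + A by enumerating all 36 pairs.
A + A = {10, 11, 12, 13, 14, 15, 16, 17, 18, 19, 20}, so |A + A| = 11.
K = |A + A| / |A| = 11/6 (already in lowest terms) ≈ 1.8333.
Reference: AP of size 6 gives K = 11/6 ≈ 1.8333; a fully generic set of size 6 gives K ≈ 3.5000.

|A| = 6, |A + A| = 11, K = 11/6.


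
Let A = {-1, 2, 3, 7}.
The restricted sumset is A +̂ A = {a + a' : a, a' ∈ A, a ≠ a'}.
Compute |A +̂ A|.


Restricted sumset: A +̂ A = {a + a' : a ∈ A, a' ∈ A, a ≠ a'}.
Equivalently, take A + A and drop any sum 2a that is achievable ONLY as a + a for a ∈ A (i.e. sums representable only with equal summands).
Enumerate pairs (a, a') with a < a' (symmetric, so each unordered pair gives one sum; this covers all a ≠ a'):
  -1 + 2 = 1
  -1 + 3 = 2
  -1 + 7 = 6
  2 + 3 = 5
  2 + 7 = 9
  3 + 7 = 10
Collected distinct sums: {1, 2, 5, 6, 9, 10}
|A +̂ A| = 6
(Reference bound: |A +̂ A| ≥ 2|A| - 3 for |A| ≥ 2, with |A| = 4 giving ≥ 5.)

|A +̂ A| = 6


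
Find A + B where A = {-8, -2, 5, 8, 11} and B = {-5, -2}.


A + B = {a + b : a ∈ A, b ∈ B}.
Enumerate all |A|·|B| = 5·2 = 10 pairs (a, b) and collect distinct sums.
a = -8: -8+-5=-13, -8+-2=-10
a = -2: -2+-5=-7, -2+-2=-4
a = 5: 5+-5=0, 5+-2=3
a = 8: 8+-5=3, 8+-2=6
a = 11: 11+-5=6, 11+-2=9
Collecting distinct sums: A + B = {-13, -10, -7, -4, 0, 3, 6, 9}
|A + B| = 8

A + B = {-13, -10, -7, -4, 0, 3, 6, 9}


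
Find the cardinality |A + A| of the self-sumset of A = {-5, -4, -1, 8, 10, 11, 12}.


A + A = {a + a' : a, a' ∈ A}; |A| = 7.
General bounds: 2|A| - 1 ≤ |A + A| ≤ |A|(|A|+1)/2, i.e. 13 ≤ |A + A| ≤ 28.
Lower bound 2|A|-1 is attained iff A is an arithmetic progression.
Enumerate sums a + a' for a ≤ a' (symmetric, so this suffices):
a = -5: -5+-5=-10, -5+-4=-9, -5+-1=-6, -5+8=3, -5+10=5, -5+11=6, -5+12=7
a = -4: -4+-4=-8, -4+-1=-5, -4+8=4, -4+10=6, -4+11=7, -4+12=8
a = -1: -1+-1=-2, -1+8=7, -1+10=9, -1+11=10, -1+12=11
a = 8: 8+8=16, 8+10=18, 8+11=19, 8+12=20
a = 10: 10+10=20, 10+11=21, 10+12=22
a = 11: 11+11=22, 11+12=23
a = 12: 12+12=24
Distinct sums: {-10, -9, -8, -6, -5, -2, 3, 4, 5, 6, 7, 8, 9, 10, 11, 16, 18, 19, 20, 21, 22, 23, 24}
|A + A| = 23

|A + A| = 23


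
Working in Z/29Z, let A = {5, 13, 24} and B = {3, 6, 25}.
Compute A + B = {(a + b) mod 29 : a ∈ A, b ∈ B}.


Work in Z/29Z: reduce every sum a + b modulo 29.
Enumerate all 9 pairs:
a = 5: 5+3=8, 5+6=11, 5+25=1
a = 13: 13+3=16, 13+6=19, 13+25=9
a = 24: 24+3=27, 24+6=1, 24+25=20
Distinct residues collected: {1, 8, 9, 11, 16, 19, 20, 27}
|A + B| = 8 (out of 29 total residues).

A + B = {1, 8, 9, 11, 16, 19, 20, 27}


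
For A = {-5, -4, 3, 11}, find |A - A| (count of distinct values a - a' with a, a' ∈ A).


A - A = {a - a' : a, a' ∈ A}; |A| = 4.
Bounds: 2|A|-1 ≤ |A - A| ≤ |A|² - |A| + 1, i.e. 7 ≤ |A - A| ≤ 13.
Note: 0 ∈ A - A always (from a - a). The set is symmetric: if d ∈ A - A then -d ∈ A - A.
Enumerate nonzero differences d = a - a' with a > a' (then include -d):
Positive differences: {1, 7, 8, 15, 16}
Full difference set: {0} ∪ (positive diffs) ∪ (negative diffs).
|A - A| = 1 + 2·5 = 11 (matches direct enumeration: 11).

|A - A| = 11


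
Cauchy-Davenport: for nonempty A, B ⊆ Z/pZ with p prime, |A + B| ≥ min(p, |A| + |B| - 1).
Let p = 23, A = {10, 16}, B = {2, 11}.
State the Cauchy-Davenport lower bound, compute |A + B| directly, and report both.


Cauchy-Davenport: |A + B| ≥ min(p, |A| + |B| - 1) for A, B nonempty in Z/pZ.
|A| = 2, |B| = 2, p = 23.
CD lower bound = min(23, 2 + 2 - 1) = min(23, 3) = 3.
Compute A + B mod 23 directly:
a = 10: 10+2=12, 10+11=21
a = 16: 16+2=18, 16+11=4
A + B = {4, 12, 18, 21}, so |A + B| = 4.
Verify: 4 ≥ 3? Yes ✓.

CD lower bound = 3, actual |A + B| = 4.


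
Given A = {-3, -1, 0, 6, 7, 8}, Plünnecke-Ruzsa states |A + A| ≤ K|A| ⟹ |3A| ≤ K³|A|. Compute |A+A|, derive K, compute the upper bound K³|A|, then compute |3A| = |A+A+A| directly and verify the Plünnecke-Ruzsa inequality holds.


|A| = 6.
Step 1: Compute A + A by enumerating all 36 pairs.
A + A = {-6, -4, -3, -2, -1, 0, 3, 4, 5, 6, 7, 8, 12, 13, 14, 15, 16}, so |A + A| = 17.
Step 2: Doubling constant K = |A + A|/|A| = 17/6 = 17/6 ≈ 2.8333.
Step 3: Plünnecke-Ruzsa gives |3A| ≤ K³·|A| = (2.8333)³ · 6 ≈ 136.4722.
Step 4: Compute 3A = A + A + A directly by enumerating all triples (a,b,c) ∈ A³; |3A| = 32.
Step 5: Check 32 ≤ 136.4722? Yes ✓.

K = 17/6, Plünnecke-Ruzsa bound K³|A| ≈ 136.4722, |3A| = 32, inequality holds.


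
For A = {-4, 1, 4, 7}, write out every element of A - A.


A - A = {a - a' : a, a' ∈ A}.
Compute a - a' for each ordered pair (a, a'):
a = -4: -4--4=0, -4-1=-5, -4-4=-8, -4-7=-11
a = 1: 1--4=5, 1-1=0, 1-4=-3, 1-7=-6
a = 4: 4--4=8, 4-1=3, 4-4=0, 4-7=-3
a = 7: 7--4=11, 7-1=6, 7-4=3, 7-7=0
Collecting distinct values (and noting 0 appears from a-a):
A - A = {-11, -8, -6, -5, -3, 0, 3, 5, 6, 8, 11}
|A - A| = 11

A - A = {-11, -8, -6, -5, -3, 0, 3, 5, 6, 8, 11}


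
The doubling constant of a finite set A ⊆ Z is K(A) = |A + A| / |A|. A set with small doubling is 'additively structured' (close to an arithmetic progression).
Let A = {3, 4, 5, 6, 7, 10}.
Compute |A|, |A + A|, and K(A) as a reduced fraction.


|A| = 6.
Compute A + A by enumerating all 36 pairs.
A + A = {6, 7, 8, 9, 10, 11, 12, 13, 14, 15, 16, 17, 20}, so |A + A| = 13.
K = |A + A| / |A| = 13/6 (already in lowest terms) ≈ 2.1667.
Reference: AP of size 6 gives K = 11/6 ≈ 1.8333; a fully generic set of size 6 gives K ≈ 3.5000.

|A| = 6, |A + A| = 13, K = 13/6.


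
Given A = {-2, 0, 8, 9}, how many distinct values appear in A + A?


A + A = {a + a' : a, a' ∈ A}; |A| = 4.
General bounds: 2|A| - 1 ≤ |A + A| ≤ |A|(|A|+1)/2, i.e. 7 ≤ |A + A| ≤ 10.
Lower bound 2|A|-1 is attained iff A is an arithmetic progression.
Enumerate sums a + a' for a ≤ a' (symmetric, so this suffices):
a = -2: -2+-2=-4, -2+0=-2, -2+8=6, -2+9=7
a = 0: 0+0=0, 0+8=8, 0+9=9
a = 8: 8+8=16, 8+9=17
a = 9: 9+9=18
Distinct sums: {-4, -2, 0, 6, 7, 8, 9, 16, 17, 18}
|A + A| = 10

|A + A| = 10


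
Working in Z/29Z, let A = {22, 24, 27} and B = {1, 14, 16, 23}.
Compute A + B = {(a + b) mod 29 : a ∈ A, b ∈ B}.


Work in Z/29Z: reduce every sum a + b modulo 29.
Enumerate all 12 pairs:
a = 22: 22+1=23, 22+14=7, 22+16=9, 22+23=16
a = 24: 24+1=25, 24+14=9, 24+16=11, 24+23=18
a = 27: 27+1=28, 27+14=12, 27+16=14, 27+23=21
Distinct residues collected: {7, 9, 11, 12, 14, 16, 18, 21, 23, 25, 28}
|A + B| = 11 (out of 29 total residues).

A + B = {7, 9, 11, 12, 14, 16, 18, 21, 23, 25, 28}


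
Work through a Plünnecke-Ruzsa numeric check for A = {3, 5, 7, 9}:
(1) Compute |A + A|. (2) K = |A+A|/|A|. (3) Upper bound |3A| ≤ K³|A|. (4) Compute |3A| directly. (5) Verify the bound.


|A| = 4.
Step 1: Compute A + A by enumerating all 16 pairs.
A + A = {6, 8, 10, 12, 14, 16, 18}, so |A + A| = 7.
Step 2: Doubling constant K = |A + A|/|A| = 7/4 = 7/4 ≈ 1.7500.
Step 3: Plünnecke-Ruzsa gives |3A| ≤ K³·|A| = (1.7500)³ · 4 ≈ 21.4375.
Step 4: Compute 3A = A + A + A directly by enumerating all triples (a,b,c) ∈ A³; |3A| = 10.
Step 5: Check 10 ≤ 21.4375? Yes ✓.

K = 7/4, Plünnecke-Ruzsa bound K³|A| ≈ 21.4375, |3A| = 10, inequality holds.


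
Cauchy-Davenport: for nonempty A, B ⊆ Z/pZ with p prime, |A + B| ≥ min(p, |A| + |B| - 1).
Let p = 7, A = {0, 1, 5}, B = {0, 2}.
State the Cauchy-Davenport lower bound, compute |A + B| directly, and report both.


Cauchy-Davenport: |A + B| ≥ min(p, |A| + |B| - 1) for A, B nonempty in Z/pZ.
|A| = 3, |B| = 2, p = 7.
CD lower bound = min(7, 3 + 2 - 1) = min(7, 4) = 4.
Compute A + B mod 7 directly:
a = 0: 0+0=0, 0+2=2
a = 1: 1+0=1, 1+2=3
a = 5: 5+0=5, 5+2=0
A + B = {0, 1, 2, 3, 5}, so |A + B| = 5.
Verify: 5 ≥ 4? Yes ✓.

CD lower bound = 4, actual |A + B| = 5.


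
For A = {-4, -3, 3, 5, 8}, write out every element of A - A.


A - A = {a - a' : a, a' ∈ A}.
Compute a - a' for each ordered pair (a, a'):
a = -4: -4--4=0, -4--3=-1, -4-3=-7, -4-5=-9, -4-8=-12
a = -3: -3--4=1, -3--3=0, -3-3=-6, -3-5=-8, -3-8=-11
a = 3: 3--4=7, 3--3=6, 3-3=0, 3-5=-2, 3-8=-5
a = 5: 5--4=9, 5--3=8, 5-3=2, 5-5=0, 5-8=-3
a = 8: 8--4=12, 8--3=11, 8-3=5, 8-5=3, 8-8=0
Collecting distinct values (and noting 0 appears from a-a):
A - A = {-12, -11, -9, -8, -7, -6, -5, -3, -2, -1, 0, 1, 2, 3, 5, 6, 7, 8, 9, 11, 12}
|A - A| = 21

A - A = {-12, -11, -9, -8, -7, -6, -5, -3, -2, -1, 0, 1, 2, 3, 5, 6, 7, 8, 9, 11, 12}


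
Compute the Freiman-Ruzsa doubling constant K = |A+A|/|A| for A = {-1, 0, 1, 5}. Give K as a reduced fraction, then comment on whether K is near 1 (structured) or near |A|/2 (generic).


|A| = 4.
Compute A + A by enumerating all 16 pairs.
A + A = {-2, -1, 0, 1, 2, 4, 5, 6, 10}, so |A + A| = 9.
K = |A + A| / |A| = 9/4 (already in lowest terms) ≈ 2.2500.
Reference: AP of size 4 gives K = 7/4 ≈ 1.7500; a fully generic set of size 4 gives K ≈ 2.5000.

|A| = 4, |A + A| = 9, K = 9/4.


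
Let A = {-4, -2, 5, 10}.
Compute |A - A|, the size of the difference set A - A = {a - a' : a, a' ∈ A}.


A - A = {a - a' : a, a' ∈ A}; |A| = 4.
Bounds: 2|A|-1 ≤ |A - A| ≤ |A|² - |A| + 1, i.e. 7 ≤ |A - A| ≤ 13.
Note: 0 ∈ A - A always (from a - a). The set is symmetric: if d ∈ A - A then -d ∈ A - A.
Enumerate nonzero differences d = a - a' with a > a' (then include -d):
Positive differences: {2, 5, 7, 9, 12, 14}
Full difference set: {0} ∪ (positive diffs) ∪ (negative diffs).
|A - A| = 1 + 2·6 = 13 (matches direct enumeration: 13).

|A - A| = 13


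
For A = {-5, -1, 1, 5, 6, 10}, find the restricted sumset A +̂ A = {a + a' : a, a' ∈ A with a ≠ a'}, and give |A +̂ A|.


Restricted sumset: A +̂ A = {a + a' : a ∈ A, a' ∈ A, a ≠ a'}.
Equivalently, take A + A and drop any sum 2a that is achievable ONLY as a + a for a ∈ A (i.e. sums representable only with equal summands).
Enumerate pairs (a, a') with a < a' (symmetric, so each unordered pair gives one sum; this covers all a ≠ a'):
  -5 + -1 = -6
  -5 + 1 = -4
  -5 + 5 = 0
  -5 + 6 = 1
  -5 + 10 = 5
  -1 + 1 = 0
  -1 + 5 = 4
  -1 + 6 = 5
  -1 + 10 = 9
  1 + 5 = 6
  1 + 6 = 7
  1 + 10 = 11
  5 + 6 = 11
  5 + 10 = 15
  6 + 10 = 16
Collected distinct sums: {-6, -4, 0, 1, 4, 5, 6, 7, 9, 11, 15, 16}
|A +̂ A| = 12
(Reference bound: |A +̂ A| ≥ 2|A| - 3 for |A| ≥ 2, with |A| = 6 giving ≥ 9.)

|A +̂ A| = 12


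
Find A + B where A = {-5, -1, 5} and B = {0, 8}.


A + B = {a + b : a ∈ A, b ∈ B}.
Enumerate all |A|·|B| = 3·2 = 6 pairs (a, b) and collect distinct sums.
a = -5: -5+0=-5, -5+8=3
a = -1: -1+0=-1, -1+8=7
a = 5: 5+0=5, 5+8=13
Collecting distinct sums: A + B = {-5, -1, 3, 5, 7, 13}
|A + B| = 6

A + B = {-5, -1, 3, 5, 7, 13}


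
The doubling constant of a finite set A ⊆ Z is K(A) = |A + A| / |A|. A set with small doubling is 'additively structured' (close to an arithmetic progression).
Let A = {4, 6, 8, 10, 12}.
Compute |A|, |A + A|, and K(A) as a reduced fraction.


|A| = 5.
Compute A + A by enumerating all 25 pairs.
A + A = {8, 10, 12, 14, 16, 18, 20, 22, 24}, so |A + A| = 9.
K = |A + A| / |A| = 9/5 (already in lowest terms) ≈ 1.8000.
Reference: AP of size 5 gives K = 9/5 ≈ 1.8000; a fully generic set of size 5 gives K ≈ 3.0000.

|A| = 5, |A + A| = 9, K = 9/5.


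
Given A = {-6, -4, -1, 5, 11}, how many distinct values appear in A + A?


A + A = {a + a' : a, a' ∈ A}; |A| = 5.
General bounds: 2|A| - 1 ≤ |A + A| ≤ |A|(|A|+1)/2, i.e. 9 ≤ |A + A| ≤ 15.
Lower bound 2|A|-1 is attained iff A is an arithmetic progression.
Enumerate sums a + a' for a ≤ a' (symmetric, so this suffices):
a = -6: -6+-6=-12, -6+-4=-10, -6+-1=-7, -6+5=-1, -6+11=5
a = -4: -4+-4=-8, -4+-1=-5, -4+5=1, -4+11=7
a = -1: -1+-1=-2, -1+5=4, -1+11=10
a = 5: 5+5=10, 5+11=16
a = 11: 11+11=22
Distinct sums: {-12, -10, -8, -7, -5, -2, -1, 1, 4, 5, 7, 10, 16, 22}
|A + A| = 14

|A + A| = 14


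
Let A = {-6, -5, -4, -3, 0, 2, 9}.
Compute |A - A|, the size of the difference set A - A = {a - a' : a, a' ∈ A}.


A - A = {a - a' : a, a' ∈ A}; |A| = 7.
Bounds: 2|A|-1 ≤ |A - A| ≤ |A|² - |A| + 1, i.e. 13 ≤ |A - A| ≤ 43.
Note: 0 ∈ A - A always (from a - a). The set is symmetric: if d ∈ A - A then -d ∈ A - A.
Enumerate nonzero differences d = a - a' with a > a' (then include -d):
Positive differences: {1, 2, 3, 4, 5, 6, 7, 8, 9, 12, 13, 14, 15}
Full difference set: {0} ∪ (positive diffs) ∪ (negative diffs).
|A - A| = 1 + 2·13 = 27 (matches direct enumeration: 27).

|A - A| = 27


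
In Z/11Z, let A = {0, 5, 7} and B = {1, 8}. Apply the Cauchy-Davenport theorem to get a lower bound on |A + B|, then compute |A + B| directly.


Cauchy-Davenport: |A + B| ≥ min(p, |A| + |B| - 1) for A, B nonempty in Z/pZ.
|A| = 3, |B| = 2, p = 11.
CD lower bound = min(11, 3 + 2 - 1) = min(11, 4) = 4.
Compute A + B mod 11 directly:
a = 0: 0+1=1, 0+8=8
a = 5: 5+1=6, 5+8=2
a = 7: 7+1=8, 7+8=4
A + B = {1, 2, 4, 6, 8}, so |A + B| = 5.
Verify: 5 ≥ 4? Yes ✓.

CD lower bound = 4, actual |A + B| = 5.


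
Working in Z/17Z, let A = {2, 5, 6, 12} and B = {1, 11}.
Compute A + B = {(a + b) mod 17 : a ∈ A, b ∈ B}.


Work in Z/17Z: reduce every sum a + b modulo 17.
Enumerate all 8 pairs:
a = 2: 2+1=3, 2+11=13
a = 5: 5+1=6, 5+11=16
a = 6: 6+1=7, 6+11=0
a = 12: 12+1=13, 12+11=6
Distinct residues collected: {0, 3, 6, 7, 13, 16}
|A + B| = 6 (out of 17 total residues).

A + B = {0, 3, 6, 7, 13, 16}


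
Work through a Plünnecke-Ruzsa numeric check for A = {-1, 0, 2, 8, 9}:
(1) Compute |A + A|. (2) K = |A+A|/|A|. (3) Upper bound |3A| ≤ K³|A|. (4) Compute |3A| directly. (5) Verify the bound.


|A| = 5.
Step 1: Compute A + A by enumerating all 25 pairs.
A + A = {-2, -1, 0, 1, 2, 4, 7, 8, 9, 10, 11, 16, 17, 18}, so |A + A| = 14.
Step 2: Doubling constant K = |A + A|/|A| = 14/5 = 14/5 ≈ 2.8000.
Step 3: Plünnecke-Ruzsa gives |3A| ≤ K³·|A| = (2.8000)³ · 5 ≈ 109.7600.
Step 4: Compute 3A = A + A + A directly by enumerating all triples (a,b,c) ∈ A³; |3A| = 26.
Step 5: Check 26 ≤ 109.7600? Yes ✓.

K = 14/5, Plünnecke-Ruzsa bound K³|A| ≈ 109.7600, |3A| = 26, inequality holds.


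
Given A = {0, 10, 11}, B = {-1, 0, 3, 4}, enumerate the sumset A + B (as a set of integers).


A + B = {a + b : a ∈ A, b ∈ B}.
Enumerate all |A|·|B| = 3·4 = 12 pairs (a, b) and collect distinct sums.
a = 0: 0+-1=-1, 0+0=0, 0+3=3, 0+4=4
a = 10: 10+-1=9, 10+0=10, 10+3=13, 10+4=14
a = 11: 11+-1=10, 11+0=11, 11+3=14, 11+4=15
Collecting distinct sums: A + B = {-1, 0, 3, 4, 9, 10, 11, 13, 14, 15}
|A + B| = 10

A + B = {-1, 0, 3, 4, 9, 10, 11, 13, 14, 15}


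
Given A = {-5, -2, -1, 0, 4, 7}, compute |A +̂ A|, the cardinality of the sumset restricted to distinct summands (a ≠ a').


Restricted sumset: A +̂ A = {a + a' : a ∈ A, a' ∈ A, a ≠ a'}.
Equivalently, take A + A and drop any sum 2a that is achievable ONLY as a + a for a ∈ A (i.e. sums representable only with equal summands).
Enumerate pairs (a, a') with a < a' (symmetric, so each unordered pair gives one sum; this covers all a ≠ a'):
  -5 + -2 = -7
  -5 + -1 = -6
  -5 + 0 = -5
  -5 + 4 = -1
  -5 + 7 = 2
  -2 + -1 = -3
  -2 + 0 = -2
  -2 + 4 = 2
  -2 + 7 = 5
  -1 + 0 = -1
  -1 + 4 = 3
  -1 + 7 = 6
  0 + 4 = 4
  0 + 7 = 7
  4 + 7 = 11
Collected distinct sums: {-7, -6, -5, -3, -2, -1, 2, 3, 4, 5, 6, 7, 11}
|A +̂ A| = 13
(Reference bound: |A +̂ A| ≥ 2|A| - 3 for |A| ≥ 2, with |A| = 6 giving ≥ 9.)

|A +̂ A| = 13


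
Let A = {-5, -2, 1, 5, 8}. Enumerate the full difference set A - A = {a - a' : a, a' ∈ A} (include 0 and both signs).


A - A = {a - a' : a, a' ∈ A}.
Compute a - a' for each ordered pair (a, a'):
a = -5: -5--5=0, -5--2=-3, -5-1=-6, -5-5=-10, -5-8=-13
a = -2: -2--5=3, -2--2=0, -2-1=-3, -2-5=-7, -2-8=-10
a = 1: 1--5=6, 1--2=3, 1-1=0, 1-5=-4, 1-8=-7
a = 5: 5--5=10, 5--2=7, 5-1=4, 5-5=0, 5-8=-3
a = 8: 8--5=13, 8--2=10, 8-1=7, 8-5=3, 8-8=0
Collecting distinct values (and noting 0 appears from a-a):
A - A = {-13, -10, -7, -6, -4, -3, 0, 3, 4, 6, 7, 10, 13}
|A - A| = 13

A - A = {-13, -10, -7, -6, -4, -3, 0, 3, 4, 6, 7, 10, 13}


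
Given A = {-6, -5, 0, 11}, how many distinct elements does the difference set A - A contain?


A - A = {a - a' : a, a' ∈ A}; |A| = 4.
Bounds: 2|A|-1 ≤ |A - A| ≤ |A|² - |A| + 1, i.e. 7 ≤ |A - A| ≤ 13.
Note: 0 ∈ A - A always (from a - a). The set is symmetric: if d ∈ A - A then -d ∈ A - A.
Enumerate nonzero differences d = a - a' with a > a' (then include -d):
Positive differences: {1, 5, 6, 11, 16, 17}
Full difference set: {0} ∪ (positive diffs) ∪ (negative diffs).
|A - A| = 1 + 2·6 = 13 (matches direct enumeration: 13).

|A - A| = 13


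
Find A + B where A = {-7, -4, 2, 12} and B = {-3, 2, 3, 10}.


A + B = {a + b : a ∈ A, b ∈ B}.
Enumerate all |A|·|B| = 4·4 = 16 pairs (a, b) and collect distinct sums.
a = -7: -7+-3=-10, -7+2=-5, -7+3=-4, -7+10=3
a = -4: -4+-3=-7, -4+2=-2, -4+3=-1, -4+10=6
a = 2: 2+-3=-1, 2+2=4, 2+3=5, 2+10=12
a = 12: 12+-3=9, 12+2=14, 12+3=15, 12+10=22
Collecting distinct sums: A + B = {-10, -7, -5, -4, -2, -1, 3, 4, 5, 6, 9, 12, 14, 15, 22}
|A + B| = 15

A + B = {-10, -7, -5, -4, -2, -1, 3, 4, 5, 6, 9, 12, 14, 15, 22}


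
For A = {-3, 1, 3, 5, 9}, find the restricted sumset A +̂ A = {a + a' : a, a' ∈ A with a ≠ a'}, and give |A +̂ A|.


Restricted sumset: A +̂ A = {a + a' : a ∈ A, a' ∈ A, a ≠ a'}.
Equivalently, take A + A and drop any sum 2a that is achievable ONLY as a + a for a ∈ A (i.e. sums representable only with equal summands).
Enumerate pairs (a, a') with a < a' (symmetric, so each unordered pair gives one sum; this covers all a ≠ a'):
  -3 + 1 = -2
  -3 + 3 = 0
  -3 + 5 = 2
  -3 + 9 = 6
  1 + 3 = 4
  1 + 5 = 6
  1 + 9 = 10
  3 + 5 = 8
  3 + 9 = 12
  5 + 9 = 14
Collected distinct sums: {-2, 0, 2, 4, 6, 8, 10, 12, 14}
|A +̂ A| = 9
(Reference bound: |A +̂ A| ≥ 2|A| - 3 for |A| ≥ 2, with |A| = 5 giving ≥ 7.)

|A +̂ A| = 9


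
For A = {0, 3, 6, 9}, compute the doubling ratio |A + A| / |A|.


|A| = 4.
Compute A + A by enumerating all 16 pairs.
A + A = {0, 3, 6, 9, 12, 15, 18}, so |A + A| = 7.
K = |A + A| / |A| = 7/4 (already in lowest terms) ≈ 1.7500.
Reference: AP of size 4 gives K = 7/4 ≈ 1.7500; a fully generic set of size 4 gives K ≈ 2.5000.

|A| = 4, |A + A| = 7, K = 7/4.


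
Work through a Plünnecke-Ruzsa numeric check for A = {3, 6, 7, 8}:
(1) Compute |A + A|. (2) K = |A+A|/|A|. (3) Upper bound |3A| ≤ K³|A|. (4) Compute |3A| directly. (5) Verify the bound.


|A| = 4.
Step 1: Compute A + A by enumerating all 16 pairs.
A + A = {6, 9, 10, 11, 12, 13, 14, 15, 16}, so |A + A| = 9.
Step 2: Doubling constant K = |A + A|/|A| = 9/4 = 9/4 ≈ 2.2500.
Step 3: Plünnecke-Ruzsa gives |3A| ≤ K³·|A| = (2.2500)³ · 4 ≈ 45.5625.
Step 4: Compute 3A = A + A + A directly by enumerating all triples (a,b,c) ∈ A³; |3A| = 14.
Step 5: Check 14 ≤ 45.5625? Yes ✓.

K = 9/4, Plünnecke-Ruzsa bound K³|A| ≈ 45.5625, |3A| = 14, inequality holds.


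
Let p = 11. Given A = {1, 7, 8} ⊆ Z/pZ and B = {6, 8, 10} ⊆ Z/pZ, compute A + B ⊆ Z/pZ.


Work in Z/11Z: reduce every sum a + b modulo 11.
Enumerate all 9 pairs:
a = 1: 1+6=7, 1+8=9, 1+10=0
a = 7: 7+6=2, 7+8=4, 7+10=6
a = 8: 8+6=3, 8+8=5, 8+10=7
Distinct residues collected: {0, 2, 3, 4, 5, 6, 7, 9}
|A + B| = 8 (out of 11 total residues).

A + B = {0, 2, 3, 4, 5, 6, 7, 9}


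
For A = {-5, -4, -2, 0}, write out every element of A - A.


A - A = {a - a' : a, a' ∈ A}.
Compute a - a' for each ordered pair (a, a'):
a = -5: -5--5=0, -5--4=-1, -5--2=-3, -5-0=-5
a = -4: -4--5=1, -4--4=0, -4--2=-2, -4-0=-4
a = -2: -2--5=3, -2--4=2, -2--2=0, -2-0=-2
a = 0: 0--5=5, 0--4=4, 0--2=2, 0-0=0
Collecting distinct values (and noting 0 appears from a-a):
A - A = {-5, -4, -3, -2, -1, 0, 1, 2, 3, 4, 5}
|A - A| = 11

A - A = {-5, -4, -3, -2, -1, 0, 1, 2, 3, 4, 5}


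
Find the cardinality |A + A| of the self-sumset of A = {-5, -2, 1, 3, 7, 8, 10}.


A + A = {a + a' : a, a' ∈ A}; |A| = 7.
General bounds: 2|A| - 1 ≤ |A + A| ≤ |A|(|A|+1)/2, i.e. 13 ≤ |A + A| ≤ 28.
Lower bound 2|A|-1 is attained iff A is an arithmetic progression.
Enumerate sums a + a' for a ≤ a' (symmetric, so this suffices):
a = -5: -5+-5=-10, -5+-2=-7, -5+1=-4, -5+3=-2, -5+7=2, -5+8=3, -5+10=5
a = -2: -2+-2=-4, -2+1=-1, -2+3=1, -2+7=5, -2+8=6, -2+10=8
a = 1: 1+1=2, 1+3=4, 1+7=8, 1+8=9, 1+10=11
a = 3: 3+3=6, 3+7=10, 3+8=11, 3+10=13
a = 7: 7+7=14, 7+8=15, 7+10=17
a = 8: 8+8=16, 8+10=18
a = 10: 10+10=20
Distinct sums: {-10, -7, -4, -2, -1, 1, 2, 3, 4, 5, 6, 8, 9, 10, 11, 13, 14, 15, 16, 17, 18, 20}
|A + A| = 22

|A + A| = 22


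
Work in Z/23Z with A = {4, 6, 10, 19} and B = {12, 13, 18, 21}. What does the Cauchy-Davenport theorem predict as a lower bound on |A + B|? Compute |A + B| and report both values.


Cauchy-Davenport: |A + B| ≥ min(p, |A| + |B| - 1) for A, B nonempty in Z/pZ.
|A| = 4, |B| = 4, p = 23.
CD lower bound = min(23, 4 + 4 - 1) = min(23, 7) = 7.
Compute A + B mod 23 directly:
a = 4: 4+12=16, 4+13=17, 4+18=22, 4+21=2
a = 6: 6+12=18, 6+13=19, 6+18=1, 6+21=4
a = 10: 10+12=22, 10+13=0, 10+18=5, 10+21=8
a = 19: 19+12=8, 19+13=9, 19+18=14, 19+21=17
A + B = {0, 1, 2, 4, 5, 8, 9, 14, 16, 17, 18, 19, 22}, so |A + B| = 13.
Verify: 13 ≥ 7? Yes ✓.

CD lower bound = 7, actual |A + B| = 13.


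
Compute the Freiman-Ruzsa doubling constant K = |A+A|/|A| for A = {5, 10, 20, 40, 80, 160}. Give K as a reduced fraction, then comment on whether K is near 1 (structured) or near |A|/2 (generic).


|A| = 6.
Compute A + A by enumerating all 36 pairs.
A + A = {10, 15, 20, 25, 30, 40, 45, 50, 60, 80, 85, 90, 100, 120, 160, 165, 170, 180, 200, 240, 320}, so |A + A| = 21.
K = |A + A| / |A| = 21/6 = 7/2 ≈ 3.5000.
Reference: AP of size 6 gives K = 11/6 ≈ 1.8333; a fully generic set of size 6 gives K ≈ 3.5000.

|A| = 6, |A + A| = 21, K = 21/6 = 7/2.


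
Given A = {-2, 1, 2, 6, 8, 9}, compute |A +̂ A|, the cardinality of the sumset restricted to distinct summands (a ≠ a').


Restricted sumset: A +̂ A = {a + a' : a ∈ A, a' ∈ A, a ≠ a'}.
Equivalently, take A + A and drop any sum 2a that is achievable ONLY as a + a for a ∈ A (i.e. sums representable only with equal summands).
Enumerate pairs (a, a') with a < a' (symmetric, so each unordered pair gives one sum; this covers all a ≠ a'):
  -2 + 1 = -1
  -2 + 2 = 0
  -2 + 6 = 4
  -2 + 8 = 6
  -2 + 9 = 7
  1 + 2 = 3
  1 + 6 = 7
  1 + 8 = 9
  1 + 9 = 10
  2 + 6 = 8
  2 + 8 = 10
  2 + 9 = 11
  6 + 8 = 14
  6 + 9 = 15
  8 + 9 = 17
Collected distinct sums: {-1, 0, 3, 4, 6, 7, 8, 9, 10, 11, 14, 15, 17}
|A +̂ A| = 13
(Reference bound: |A +̂ A| ≥ 2|A| - 3 for |A| ≥ 2, with |A| = 6 giving ≥ 9.)

|A +̂ A| = 13


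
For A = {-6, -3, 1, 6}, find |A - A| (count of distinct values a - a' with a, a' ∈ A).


A - A = {a - a' : a, a' ∈ A}; |A| = 4.
Bounds: 2|A|-1 ≤ |A - A| ≤ |A|² - |A| + 1, i.e. 7 ≤ |A - A| ≤ 13.
Note: 0 ∈ A - A always (from a - a). The set is symmetric: if d ∈ A - A then -d ∈ A - A.
Enumerate nonzero differences d = a - a' with a > a' (then include -d):
Positive differences: {3, 4, 5, 7, 9, 12}
Full difference set: {0} ∪ (positive diffs) ∪ (negative diffs).
|A - A| = 1 + 2·6 = 13 (matches direct enumeration: 13).

|A - A| = 13


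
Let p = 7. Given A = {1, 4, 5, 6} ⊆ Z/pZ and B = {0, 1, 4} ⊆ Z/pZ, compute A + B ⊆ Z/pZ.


Work in Z/7Z: reduce every sum a + b modulo 7.
Enumerate all 12 pairs:
a = 1: 1+0=1, 1+1=2, 1+4=5
a = 4: 4+0=4, 4+1=5, 4+4=1
a = 5: 5+0=5, 5+1=6, 5+4=2
a = 6: 6+0=6, 6+1=0, 6+4=3
Distinct residues collected: {0, 1, 2, 3, 4, 5, 6}
|A + B| = 7 (out of 7 total residues).

A + B = {0, 1, 2, 3, 4, 5, 6}


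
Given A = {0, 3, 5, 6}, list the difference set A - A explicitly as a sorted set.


A - A = {a - a' : a, a' ∈ A}.
Compute a - a' for each ordered pair (a, a'):
a = 0: 0-0=0, 0-3=-3, 0-5=-5, 0-6=-6
a = 3: 3-0=3, 3-3=0, 3-5=-2, 3-6=-3
a = 5: 5-0=5, 5-3=2, 5-5=0, 5-6=-1
a = 6: 6-0=6, 6-3=3, 6-5=1, 6-6=0
Collecting distinct values (and noting 0 appears from a-a):
A - A = {-6, -5, -3, -2, -1, 0, 1, 2, 3, 5, 6}
|A - A| = 11

A - A = {-6, -5, -3, -2, -1, 0, 1, 2, 3, 5, 6}


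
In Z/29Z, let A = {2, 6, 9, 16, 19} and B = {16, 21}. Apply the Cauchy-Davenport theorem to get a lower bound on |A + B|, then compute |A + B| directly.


Cauchy-Davenport: |A + B| ≥ min(p, |A| + |B| - 1) for A, B nonempty in Z/pZ.
|A| = 5, |B| = 2, p = 29.
CD lower bound = min(29, 5 + 2 - 1) = min(29, 6) = 6.
Compute A + B mod 29 directly:
a = 2: 2+16=18, 2+21=23
a = 6: 6+16=22, 6+21=27
a = 9: 9+16=25, 9+21=1
a = 16: 16+16=3, 16+21=8
a = 19: 19+16=6, 19+21=11
A + B = {1, 3, 6, 8, 11, 18, 22, 23, 25, 27}, so |A + B| = 10.
Verify: 10 ≥ 6? Yes ✓.

CD lower bound = 6, actual |A + B| = 10.


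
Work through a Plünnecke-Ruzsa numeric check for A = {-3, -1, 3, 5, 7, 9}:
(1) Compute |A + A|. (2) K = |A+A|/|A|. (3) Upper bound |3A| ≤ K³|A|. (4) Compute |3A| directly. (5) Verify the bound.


|A| = 6.
Step 1: Compute A + A by enumerating all 36 pairs.
A + A = {-6, -4, -2, 0, 2, 4, 6, 8, 10, 12, 14, 16, 18}, so |A + A| = 13.
Step 2: Doubling constant K = |A + A|/|A| = 13/6 = 13/6 ≈ 2.1667.
Step 3: Plünnecke-Ruzsa gives |3A| ≤ K³·|A| = (2.1667)³ · 6 ≈ 61.0278.
Step 4: Compute 3A = A + A + A directly by enumerating all triples (a,b,c) ∈ A³; |3A| = 19.
Step 5: Check 19 ≤ 61.0278? Yes ✓.

K = 13/6, Plünnecke-Ruzsa bound K³|A| ≈ 61.0278, |3A| = 19, inequality holds.


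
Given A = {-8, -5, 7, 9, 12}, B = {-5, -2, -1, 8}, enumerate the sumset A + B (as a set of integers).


A + B = {a + b : a ∈ A, b ∈ B}.
Enumerate all |A|·|B| = 5·4 = 20 pairs (a, b) and collect distinct sums.
a = -8: -8+-5=-13, -8+-2=-10, -8+-1=-9, -8+8=0
a = -5: -5+-5=-10, -5+-2=-7, -5+-1=-6, -5+8=3
a = 7: 7+-5=2, 7+-2=5, 7+-1=6, 7+8=15
a = 9: 9+-5=4, 9+-2=7, 9+-1=8, 9+8=17
a = 12: 12+-5=7, 12+-2=10, 12+-1=11, 12+8=20
Collecting distinct sums: A + B = {-13, -10, -9, -7, -6, 0, 2, 3, 4, 5, 6, 7, 8, 10, 11, 15, 17, 20}
|A + B| = 18

A + B = {-13, -10, -9, -7, -6, 0, 2, 3, 4, 5, 6, 7, 8, 10, 11, 15, 17, 20}


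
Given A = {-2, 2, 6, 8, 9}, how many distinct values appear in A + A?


A + A = {a + a' : a, a' ∈ A}; |A| = 5.
General bounds: 2|A| - 1 ≤ |A + A| ≤ |A|(|A|+1)/2, i.e. 9 ≤ |A + A| ≤ 15.
Lower bound 2|A|-1 is attained iff A is an arithmetic progression.
Enumerate sums a + a' for a ≤ a' (symmetric, so this suffices):
a = -2: -2+-2=-4, -2+2=0, -2+6=4, -2+8=6, -2+9=7
a = 2: 2+2=4, 2+6=8, 2+8=10, 2+9=11
a = 6: 6+6=12, 6+8=14, 6+9=15
a = 8: 8+8=16, 8+9=17
a = 9: 9+9=18
Distinct sums: {-4, 0, 4, 6, 7, 8, 10, 11, 12, 14, 15, 16, 17, 18}
|A + A| = 14

|A + A| = 14


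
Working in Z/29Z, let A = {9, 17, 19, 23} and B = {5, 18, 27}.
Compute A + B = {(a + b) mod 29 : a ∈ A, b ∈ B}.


Work in Z/29Z: reduce every sum a + b modulo 29.
Enumerate all 12 pairs:
a = 9: 9+5=14, 9+18=27, 9+27=7
a = 17: 17+5=22, 17+18=6, 17+27=15
a = 19: 19+5=24, 19+18=8, 19+27=17
a = 23: 23+5=28, 23+18=12, 23+27=21
Distinct residues collected: {6, 7, 8, 12, 14, 15, 17, 21, 22, 24, 27, 28}
|A + B| = 12 (out of 29 total residues).

A + B = {6, 7, 8, 12, 14, 15, 17, 21, 22, 24, 27, 28}


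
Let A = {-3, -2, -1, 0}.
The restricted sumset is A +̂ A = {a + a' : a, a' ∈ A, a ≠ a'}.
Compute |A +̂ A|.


Restricted sumset: A +̂ A = {a + a' : a ∈ A, a' ∈ A, a ≠ a'}.
Equivalently, take A + A and drop any sum 2a that is achievable ONLY as a + a for a ∈ A (i.e. sums representable only with equal summands).
Enumerate pairs (a, a') with a < a' (symmetric, so each unordered pair gives one sum; this covers all a ≠ a'):
  -3 + -2 = -5
  -3 + -1 = -4
  -3 + 0 = -3
  -2 + -1 = -3
  -2 + 0 = -2
  -1 + 0 = -1
Collected distinct sums: {-5, -4, -3, -2, -1}
|A +̂ A| = 5
(Reference bound: |A +̂ A| ≥ 2|A| - 3 for |A| ≥ 2, with |A| = 4 giving ≥ 5.)

|A +̂ A| = 5


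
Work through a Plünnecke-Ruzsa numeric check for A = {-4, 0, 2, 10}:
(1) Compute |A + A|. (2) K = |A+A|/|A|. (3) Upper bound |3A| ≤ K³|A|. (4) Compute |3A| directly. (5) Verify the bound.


|A| = 4.
Step 1: Compute A + A by enumerating all 16 pairs.
A + A = {-8, -4, -2, 0, 2, 4, 6, 10, 12, 20}, so |A + A| = 10.
Step 2: Doubling constant K = |A + A|/|A| = 10/4 = 10/4 ≈ 2.5000.
Step 3: Plünnecke-Ruzsa gives |3A| ≤ K³·|A| = (2.5000)³ · 4 ≈ 62.5000.
Step 4: Compute 3A = A + A + A directly by enumerating all triples (a,b,c) ∈ A³; |3A| = 17.
Step 5: Check 17 ≤ 62.5000? Yes ✓.

K = 10/4, Plünnecke-Ruzsa bound K³|A| ≈ 62.5000, |3A| = 17, inequality holds.


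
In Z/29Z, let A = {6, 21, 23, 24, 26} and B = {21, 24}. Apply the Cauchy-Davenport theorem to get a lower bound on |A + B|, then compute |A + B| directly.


Cauchy-Davenport: |A + B| ≥ min(p, |A| + |B| - 1) for A, B nonempty in Z/pZ.
|A| = 5, |B| = 2, p = 29.
CD lower bound = min(29, 5 + 2 - 1) = min(29, 6) = 6.
Compute A + B mod 29 directly:
a = 6: 6+21=27, 6+24=1
a = 21: 21+21=13, 21+24=16
a = 23: 23+21=15, 23+24=18
a = 24: 24+21=16, 24+24=19
a = 26: 26+21=18, 26+24=21
A + B = {1, 13, 15, 16, 18, 19, 21, 27}, so |A + B| = 8.
Verify: 8 ≥ 6? Yes ✓.

CD lower bound = 6, actual |A + B| = 8.


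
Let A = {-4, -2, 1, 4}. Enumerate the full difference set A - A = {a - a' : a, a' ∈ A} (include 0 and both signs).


A - A = {a - a' : a, a' ∈ A}.
Compute a - a' for each ordered pair (a, a'):
a = -4: -4--4=0, -4--2=-2, -4-1=-5, -4-4=-8
a = -2: -2--4=2, -2--2=0, -2-1=-3, -2-4=-6
a = 1: 1--4=5, 1--2=3, 1-1=0, 1-4=-3
a = 4: 4--4=8, 4--2=6, 4-1=3, 4-4=0
Collecting distinct values (and noting 0 appears from a-a):
A - A = {-8, -6, -5, -3, -2, 0, 2, 3, 5, 6, 8}
|A - A| = 11

A - A = {-8, -6, -5, -3, -2, 0, 2, 3, 5, 6, 8}


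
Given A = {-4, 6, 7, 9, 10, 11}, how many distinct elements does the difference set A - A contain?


A - A = {a - a' : a, a' ∈ A}; |A| = 6.
Bounds: 2|A|-1 ≤ |A - A| ≤ |A|² - |A| + 1, i.e. 11 ≤ |A - A| ≤ 31.
Note: 0 ∈ A - A always (from a - a). The set is symmetric: if d ∈ A - A then -d ∈ A - A.
Enumerate nonzero differences d = a - a' with a > a' (then include -d):
Positive differences: {1, 2, 3, 4, 5, 10, 11, 13, 14, 15}
Full difference set: {0} ∪ (positive diffs) ∪ (negative diffs).
|A - A| = 1 + 2·10 = 21 (matches direct enumeration: 21).

|A - A| = 21


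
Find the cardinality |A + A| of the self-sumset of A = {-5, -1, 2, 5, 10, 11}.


A + A = {a + a' : a, a' ∈ A}; |A| = 6.
General bounds: 2|A| - 1 ≤ |A + A| ≤ |A|(|A|+1)/2, i.e. 11 ≤ |A + A| ≤ 21.
Lower bound 2|A|-1 is attained iff A is an arithmetic progression.
Enumerate sums a + a' for a ≤ a' (symmetric, so this suffices):
a = -5: -5+-5=-10, -5+-1=-6, -5+2=-3, -5+5=0, -5+10=5, -5+11=6
a = -1: -1+-1=-2, -1+2=1, -1+5=4, -1+10=9, -1+11=10
a = 2: 2+2=4, 2+5=7, 2+10=12, 2+11=13
a = 5: 5+5=10, 5+10=15, 5+11=16
a = 10: 10+10=20, 10+11=21
a = 11: 11+11=22
Distinct sums: {-10, -6, -3, -2, 0, 1, 4, 5, 6, 7, 9, 10, 12, 13, 15, 16, 20, 21, 22}
|A + A| = 19

|A + A| = 19


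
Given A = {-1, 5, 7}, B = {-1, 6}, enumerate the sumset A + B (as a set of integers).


A + B = {a + b : a ∈ A, b ∈ B}.
Enumerate all |A|·|B| = 3·2 = 6 pairs (a, b) and collect distinct sums.
a = -1: -1+-1=-2, -1+6=5
a = 5: 5+-1=4, 5+6=11
a = 7: 7+-1=6, 7+6=13
Collecting distinct sums: A + B = {-2, 4, 5, 6, 11, 13}
|A + B| = 6

A + B = {-2, 4, 5, 6, 11, 13}


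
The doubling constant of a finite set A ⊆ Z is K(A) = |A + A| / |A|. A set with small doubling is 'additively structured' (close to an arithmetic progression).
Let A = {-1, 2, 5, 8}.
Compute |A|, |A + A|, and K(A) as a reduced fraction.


|A| = 4.
Compute A + A by enumerating all 16 pairs.
A + A = {-2, 1, 4, 7, 10, 13, 16}, so |A + A| = 7.
K = |A + A| / |A| = 7/4 (already in lowest terms) ≈ 1.7500.
Reference: AP of size 4 gives K = 7/4 ≈ 1.7500; a fully generic set of size 4 gives K ≈ 2.5000.

|A| = 4, |A + A| = 7, K = 7/4.


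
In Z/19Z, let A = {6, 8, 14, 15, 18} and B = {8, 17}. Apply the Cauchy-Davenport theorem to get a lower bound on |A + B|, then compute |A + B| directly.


Cauchy-Davenport: |A + B| ≥ min(p, |A| + |B| - 1) for A, B nonempty in Z/pZ.
|A| = 5, |B| = 2, p = 19.
CD lower bound = min(19, 5 + 2 - 1) = min(19, 6) = 6.
Compute A + B mod 19 directly:
a = 6: 6+8=14, 6+17=4
a = 8: 8+8=16, 8+17=6
a = 14: 14+8=3, 14+17=12
a = 15: 15+8=4, 15+17=13
a = 18: 18+8=7, 18+17=16
A + B = {3, 4, 6, 7, 12, 13, 14, 16}, so |A + B| = 8.
Verify: 8 ≥ 6? Yes ✓.

CD lower bound = 6, actual |A + B| = 8.


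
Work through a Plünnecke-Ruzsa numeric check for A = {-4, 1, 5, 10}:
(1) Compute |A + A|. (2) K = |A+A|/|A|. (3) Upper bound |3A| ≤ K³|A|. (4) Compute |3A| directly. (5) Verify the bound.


|A| = 4.
Step 1: Compute A + A by enumerating all 16 pairs.
A + A = {-8, -3, 1, 2, 6, 10, 11, 15, 20}, so |A + A| = 9.
Step 2: Doubling constant K = |A + A|/|A| = 9/4 = 9/4 ≈ 2.2500.
Step 3: Plünnecke-Ruzsa gives |3A| ≤ K³·|A| = (2.2500)³ · 4 ≈ 45.5625.
Step 4: Compute 3A = A + A + A directly by enumerating all triples (a,b,c) ∈ A³; |3A| = 16.
Step 5: Check 16 ≤ 45.5625? Yes ✓.

K = 9/4, Plünnecke-Ruzsa bound K³|A| ≈ 45.5625, |3A| = 16, inequality holds.


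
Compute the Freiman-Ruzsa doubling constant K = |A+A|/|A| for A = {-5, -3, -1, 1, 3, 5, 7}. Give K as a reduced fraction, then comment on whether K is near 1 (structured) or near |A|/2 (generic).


|A| = 7.
Compute A + A by enumerating all 49 pairs.
A + A = {-10, -8, -6, -4, -2, 0, 2, 4, 6, 8, 10, 12, 14}, so |A + A| = 13.
K = |A + A| / |A| = 13/7 (already in lowest terms) ≈ 1.8571.
Reference: AP of size 7 gives K = 13/7 ≈ 1.8571; a fully generic set of size 7 gives K ≈ 4.0000.

|A| = 7, |A + A| = 13, K = 13/7.


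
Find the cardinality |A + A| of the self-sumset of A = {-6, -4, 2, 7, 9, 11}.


A + A = {a + a' : a, a' ∈ A}; |A| = 6.
General bounds: 2|A| - 1 ≤ |A + A| ≤ |A|(|A|+1)/2, i.e. 11 ≤ |A + A| ≤ 21.
Lower bound 2|A|-1 is attained iff A is an arithmetic progression.
Enumerate sums a + a' for a ≤ a' (symmetric, so this suffices):
a = -6: -6+-6=-12, -6+-4=-10, -6+2=-4, -6+7=1, -6+9=3, -6+11=5
a = -4: -4+-4=-8, -4+2=-2, -4+7=3, -4+9=5, -4+11=7
a = 2: 2+2=4, 2+7=9, 2+9=11, 2+11=13
a = 7: 7+7=14, 7+9=16, 7+11=18
a = 9: 9+9=18, 9+11=20
a = 11: 11+11=22
Distinct sums: {-12, -10, -8, -4, -2, 1, 3, 4, 5, 7, 9, 11, 13, 14, 16, 18, 20, 22}
|A + A| = 18

|A + A| = 18


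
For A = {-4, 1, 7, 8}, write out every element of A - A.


A - A = {a - a' : a, a' ∈ A}.
Compute a - a' for each ordered pair (a, a'):
a = -4: -4--4=0, -4-1=-5, -4-7=-11, -4-8=-12
a = 1: 1--4=5, 1-1=0, 1-7=-6, 1-8=-7
a = 7: 7--4=11, 7-1=6, 7-7=0, 7-8=-1
a = 8: 8--4=12, 8-1=7, 8-7=1, 8-8=0
Collecting distinct values (and noting 0 appears from a-a):
A - A = {-12, -11, -7, -6, -5, -1, 0, 1, 5, 6, 7, 11, 12}
|A - A| = 13

A - A = {-12, -11, -7, -6, -5, -1, 0, 1, 5, 6, 7, 11, 12}


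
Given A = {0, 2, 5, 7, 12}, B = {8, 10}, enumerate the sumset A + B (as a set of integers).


A + B = {a + b : a ∈ A, b ∈ B}.
Enumerate all |A|·|B| = 5·2 = 10 pairs (a, b) and collect distinct sums.
a = 0: 0+8=8, 0+10=10
a = 2: 2+8=10, 2+10=12
a = 5: 5+8=13, 5+10=15
a = 7: 7+8=15, 7+10=17
a = 12: 12+8=20, 12+10=22
Collecting distinct sums: A + B = {8, 10, 12, 13, 15, 17, 20, 22}
|A + B| = 8

A + B = {8, 10, 12, 13, 15, 17, 20, 22}


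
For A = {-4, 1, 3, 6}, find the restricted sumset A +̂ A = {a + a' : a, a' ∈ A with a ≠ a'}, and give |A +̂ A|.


Restricted sumset: A +̂ A = {a + a' : a ∈ A, a' ∈ A, a ≠ a'}.
Equivalently, take A + A and drop any sum 2a that is achievable ONLY as a + a for a ∈ A (i.e. sums representable only with equal summands).
Enumerate pairs (a, a') with a < a' (symmetric, so each unordered pair gives one sum; this covers all a ≠ a'):
  -4 + 1 = -3
  -4 + 3 = -1
  -4 + 6 = 2
  1 + 3 = 4
  1 + 6 = 7
  3 + 6 = 9
Collected distinct sums: {-3, -1, 2, 4, 7, 9}
|A +̂ A| = 6
(Reference bound: |A +̂ A| ≥ 2|A| - 3 for |A| ≥ 2, with |A| = 4 giving ≥ 5.)

|A +̂ A| = 6


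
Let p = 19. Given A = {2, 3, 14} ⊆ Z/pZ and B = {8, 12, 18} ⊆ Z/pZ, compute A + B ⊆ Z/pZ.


Work in Z/19Z: reduce every sum a + b modulo 19.
Enumerate all 9 pairs:
a = 2: 2+8=10, 2+12=14, 2+18=1
a = 3: 3+8=11, 3+12=15, 3+18=2
a = 14: 14+8=3, 14+12=7, 14+18=13
Distinct residues collected: {1, 2, 3, 7, 10, 11, 13, 14, 15}
|A + B| = 9 (out of 19 total residues).

A + B = {1, 2, 3, 7, 10, 11, 13, 14, 15}


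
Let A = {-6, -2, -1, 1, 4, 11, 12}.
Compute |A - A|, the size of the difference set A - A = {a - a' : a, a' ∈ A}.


A - A = {a - a' : a, a' ∈ A}; |A| = 7.
Bounds: 2|A|-1 ≤ |A - A| ≤ |A|² - |A| + 1, i.e. 13 ≤ |A - A| ≤ 43.
Note: 0 ∈ A - A always (from a - a). The set is symmetric: if d ∈ A - A then -d ∈ A - A.
Enumerate nonzero differences d = a - a' with a > a' (then include -d):
Positive differences: {1, 2, 3, 4, 5, 6, 7, 8, 10, 11, 12, 13, 14, 17, 18}
Full difference set: {0} ∪ (positive diffs) ∪ (negative diffs).
|A - A| = 1 + 2·15 = 31 (matches direct enumeration: 31).

|A - A| = 31


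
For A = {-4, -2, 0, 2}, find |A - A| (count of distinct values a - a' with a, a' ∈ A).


A - A = {a - a' : a, a' ∈ A}; |A| = 4.
Bounds: 2|A|-1 ≤ |A - A| ≤ |A|² - |A| + 1, i.e. 7 ≤ |A - A| ≤ 13.
Note: 0 ∈ A - A always (from a - a). The set is symmetric: if d ∈ A - A then -d ∈ A - A.
Enumerate nonzero differences d = a - a' with a > a' (then include -d):
Positive differences: {2, 4, 6}
Full difference set: {0} ∪ (positive diffs) ∪ (negative diffs).
|A - A| = 1 + 2·3 = 7 (matches direct enumeration: 7).

|A - A| = 7


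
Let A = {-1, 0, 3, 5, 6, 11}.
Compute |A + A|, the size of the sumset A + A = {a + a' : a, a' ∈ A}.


A + A = {a + a' : a, a' ∈ A}; |A| = 6.
General bounds: 2|A| - 1 ≤ |A + A| ≤ |A|(|A|+1)/2, i.e. 11 ≤ |A + A| ≤ 21.
Lower bound 2|A|-1 is attained iff A is an arithmetic progression.
Enumerate sums a + a' for a ≤ a' (symmetric, so this suffices):
a = -1: -1+-1=-2, -1+0=-1, -1+3=2, -1+5=4, -1+6=5, -1+11=10
a = 0: 0+0=0, 0+3=3, 0+5=5, 0+6=6, 0+11=11
a = 3: 3+3=6, 3+5=8, 3+6=9, 3+11=14
a = 5: 5+5=10, 5+6=11, 5+11=16
a = 6: 6+6=12, 6+11=17
a = 11: 11+11=22
Distinct sums: {-2, -1, 0, 2, 3, 4, 5, 6, 8, 9, 10, 11, 12, 14, 16, 17, 22}
|A + A| = 17

|A + A| = 17


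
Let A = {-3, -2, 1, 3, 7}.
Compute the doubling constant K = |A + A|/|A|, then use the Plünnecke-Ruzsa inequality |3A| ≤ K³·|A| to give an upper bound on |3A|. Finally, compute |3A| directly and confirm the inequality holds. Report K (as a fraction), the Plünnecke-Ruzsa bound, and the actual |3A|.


|A| = 5.
Step 1: Compute A + A by enumerating all 25 pairs.
A + A = {-6, -5, -4, -2, -1, 0, 1, 2, 4, 5, 6, 8, 10, 14}, so |A + A| = 14.
Step 2: Doubling constant K = |A + A|/|A| = 14/5 = 14/5 ≈ 2.8000.
Step 3: Plünnecke-Ruzsa gives |3A| ≤ K³·|A| = (2.8000)³ · 5 ≈ 109.7600.
Step 4: Compute 3A = A + A + A directly by enumerating all triples (a,b,c) ∈ A³; |3A| = 25.
Step 5: Check 25 ≤ 109.7600? Yes ✓.

K = 14/5, Plünnecke-Ruzsa bound K³|A| ≈ 109.7600, |3A| = 25, inequality holds.


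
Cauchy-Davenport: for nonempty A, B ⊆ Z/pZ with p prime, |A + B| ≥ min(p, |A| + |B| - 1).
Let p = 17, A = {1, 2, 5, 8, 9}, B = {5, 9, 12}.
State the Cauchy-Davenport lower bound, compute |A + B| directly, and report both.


Cauchy-Davenport: |A + B| ≥ min(p, |A| + |B| - 1) for A, B nonempty in Z/pZ.
|A| = 5, |B| = 3, p = 17.
CD lower bound = min(17, 5 + 3 - 1) = min(17, 7) = 7.
Compute A + B mod 17 directly:
a = 1: 1+5=6, 1+9=10, 1+12=13
a = 2: 2+5=7, 2+9=11, 2+12=14
a = 5: 5+5=10, 5+9=14, 5+12=0
a = 8: 8+5=13, 8+9=0, 8+12=3
a = 9: 9+5=14, 9+9=1, 9+12=4
A + B = {0, 1, 3, 4, 6, 7, 10, 11, 13, 14}, so |A + B| = 10.
Verify: 10 ≥ 7? Yes ✓.

CD lower bound = 7, actual |A + B| = 10.


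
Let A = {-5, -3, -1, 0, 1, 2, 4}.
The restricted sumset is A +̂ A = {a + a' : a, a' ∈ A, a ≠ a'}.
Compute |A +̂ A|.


Restricted sumset: A +̂ A = {a + a' : a ∈ A, a' ∈ A, a ≠ a'}.
Equivalently, take A + A and drop any sum 2a that is achievable ONLY as a + a for a ∈ A (i.e. sums representable only with equal summands).
Enumerate pairs (a, a') with a < a' (symmetric, so each unordered pair gives one sum; this covers all a ≠ a'):
  -5 + -3 = -8
  -5 + -1 = -6
  -5 + 0 = -5
  -5 + 1 = -4
  -5 + 2 = -3
  -5 + 4 = -1
  -3 + -1 = -4
  -3 + 0 = -3
  -3 + 1 = -2
  -3 + 2 = -1
  -3 + 4 = 1
  -1 + 0 = -1
  -1 + 1 = 0
  -1 + 2 = 1
  -1 + 4 = 3
  0 + 1 = 1
  0 + 2 = 2
  0 + 4 = 4
  1 + 2 = 3
  1 + 4 = 5
  2 + 4 = 6
Collected distinct sums: {-8, -6, -5, -4, -3, -2, -1, 0, 1, 2, 3, 4, 5, 6}
|A +̂ A| = 14
(Reference bound: |A +̂ A| ≥ 2|A| - 3 for |A| ≥ 2, with |A| = 7 giving ≥ 11.)

|A +̂ A| = 14
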